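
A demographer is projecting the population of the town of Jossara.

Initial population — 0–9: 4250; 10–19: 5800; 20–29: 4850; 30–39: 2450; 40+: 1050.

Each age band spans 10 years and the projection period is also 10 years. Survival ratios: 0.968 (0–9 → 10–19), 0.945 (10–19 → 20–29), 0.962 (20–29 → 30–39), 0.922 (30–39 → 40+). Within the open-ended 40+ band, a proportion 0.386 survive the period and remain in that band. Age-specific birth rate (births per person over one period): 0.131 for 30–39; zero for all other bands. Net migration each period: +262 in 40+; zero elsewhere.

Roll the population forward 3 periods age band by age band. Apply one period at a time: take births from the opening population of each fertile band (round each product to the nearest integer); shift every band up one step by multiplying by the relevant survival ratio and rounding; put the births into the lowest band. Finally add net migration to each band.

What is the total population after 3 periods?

12637

Call the groups 1 to 5, youngest first.
Period 1:
Births: 2450 × 0.131 = 321
Group 2: 4250 × 0.968 = 4114
Group 3: 5800 × 0.945 = 5481
Group 4: 4850 × 0.962 = 4666
Group 5: 2450 × 0.922 + 1050 × 0.386 = 2259 + 405 = 2664
Net migration: Group 5 + 262 → 2926
Giving 321 / 4114 / 5481 / 4666 / 2926.
Period 2:
Births: 4666 × 0.131 = 611
Group 2: 321 × 0.968 = 311
Group 3: 4114 × 0.945 = 3888
Group 4: 5481 × 0.962 = 5273
Group 5: 4666 × 0.922 + 2926 × 0.386 = 4302 + 1129 = 5431
Net migration: Group 5 + 262 → 5693
Giving 611 / 311 / 3888 / 5273 / 5693.
Period 3:
Births: 5273 × 0.131 = 691
Group 2: 611 × 0.968 = 591
Group 3: 311 × 0.945 = 294
Group 4: 3888 × 0.962 = 3740
Group 5: 5273 × 0.922 + 5693 × 0.386 = 4862 + 2197 = 7059
Net migration: Group 5 + 262 → 7321
Giving 691 / 591 / 294 / 3740 / 7321.
Total after period 3: 691 + 591 + 294 + 3740 + 7321 = 12637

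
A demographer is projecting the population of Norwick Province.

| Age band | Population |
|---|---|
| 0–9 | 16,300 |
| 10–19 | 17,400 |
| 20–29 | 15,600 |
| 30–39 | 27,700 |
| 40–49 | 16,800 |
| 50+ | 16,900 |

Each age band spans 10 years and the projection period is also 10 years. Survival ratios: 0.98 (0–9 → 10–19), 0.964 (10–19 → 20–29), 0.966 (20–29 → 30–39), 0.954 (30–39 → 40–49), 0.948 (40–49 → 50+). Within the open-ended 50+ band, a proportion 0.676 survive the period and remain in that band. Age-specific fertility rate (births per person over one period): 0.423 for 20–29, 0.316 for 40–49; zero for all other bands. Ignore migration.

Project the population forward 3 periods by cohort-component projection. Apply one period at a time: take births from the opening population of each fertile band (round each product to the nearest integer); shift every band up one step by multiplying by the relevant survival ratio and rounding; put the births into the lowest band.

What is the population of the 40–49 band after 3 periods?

15459

(Bands numbered youngest = 1 to oldest = 6.)
[period 1]
Births: 15600 × 0.423 = 6599, 16800 × 0.316 = 5309 → total 11908
Band 2: 16300 × 0.98 = 15974
Band 3: 17400 × 0.964 = 16774
Band 4: 15600 × 0.966 = 15070
Band 5: 27700 × 0.954 = 26426
Band 6: 16800 × 0.948 + 16900 × 0.676 = 15926 + 11424 = 27350
Giving 11908 / 15974 / 16774 / 15070 / 26426 / 27350.
[period 2]
Births: 16774 × 0.423 = 7095, 26426 × 0.316 = 8351 → total 15446
Band 2: 11908 × 0.98 = 11670
Band 3: 15974 × 0.964 = 15399
Band 4: 16774 × 0.966 = 16204
Band 5: 15070 × 0.954 = 14377
Band 6: 26426 × 0.948 + 27350 × 0.676 = 25052 + 18489 = 43541
Giving 15446 / 11670 / 15399 / 16204 / 14377 / 43541.
[period 3]
Births: 15399 × 0.423 = 6514, 14377 × 0.316 = 4543 → total 11057
Band 2: 15446 × 0.98 = 15137
Band 3: 11670 × 0.964 = 11250
Band 4: 15399 × 0.966 = 14875
Band 5: 16204 × 0.954 = 15459
Band 6: 14377 × 0.948 + 43541 × 0.676 = 13629 + 29434 = 43063
Giving 11057 / 15137 / 11250 / 14875 / 15459 / 43063.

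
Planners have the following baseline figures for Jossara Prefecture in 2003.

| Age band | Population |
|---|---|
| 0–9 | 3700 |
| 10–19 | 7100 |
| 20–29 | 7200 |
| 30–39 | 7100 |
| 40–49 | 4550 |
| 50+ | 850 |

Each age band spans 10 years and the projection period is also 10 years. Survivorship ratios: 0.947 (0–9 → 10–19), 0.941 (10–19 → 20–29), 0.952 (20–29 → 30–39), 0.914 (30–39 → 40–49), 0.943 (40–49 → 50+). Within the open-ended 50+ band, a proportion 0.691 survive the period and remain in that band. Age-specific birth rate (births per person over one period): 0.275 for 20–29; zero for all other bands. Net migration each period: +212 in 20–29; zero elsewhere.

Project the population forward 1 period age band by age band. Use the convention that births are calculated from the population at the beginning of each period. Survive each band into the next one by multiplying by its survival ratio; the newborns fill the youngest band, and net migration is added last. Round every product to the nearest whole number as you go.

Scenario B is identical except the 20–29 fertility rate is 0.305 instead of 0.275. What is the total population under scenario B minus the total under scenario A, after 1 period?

216

Numbering the bands 1..6 from youngest to oldest:
— Period 1 —
Births: 7200 * 0.275 = 1980
Band 2: 3700 * 0.947 = 3504
Band 3: 7100 * 0.941 = 6681
Band 4: 7200 * 0.952 = 6854
Band 5: 7100 * 0.914 = 6489
Band 6: 4550 * 0.943 + 850 * 0.691 = 4291 + 587 = 4878
Net migration: Band 3 + 212 → 6893
End of period: [1980, 3504, 6893, 6854, 6489, 4878]
Scenario A total after 1 period: 30598
Scenario B projection —
— Period 1 —
Births: 7200 * 0.305 = 2196
Band 2: 3700 * 0.947 = 3504
Band 3: 7100 * 0.941 = 6681
Band 4: 7200 * 0.952 = 6854
Band 5: 7100 * 0.914 = 6489
Band 6: 4550 * 0.943 + 850 * 0.691 = 4291 + 587 = 4878
Net migration: Band 3 + 212 → 6893
End of period: [2196, 3504, 6893, 6854, 6489, 4878]
Scenario B total after 1 period: 30814
Difference B − A = 30814 − 30598 = 216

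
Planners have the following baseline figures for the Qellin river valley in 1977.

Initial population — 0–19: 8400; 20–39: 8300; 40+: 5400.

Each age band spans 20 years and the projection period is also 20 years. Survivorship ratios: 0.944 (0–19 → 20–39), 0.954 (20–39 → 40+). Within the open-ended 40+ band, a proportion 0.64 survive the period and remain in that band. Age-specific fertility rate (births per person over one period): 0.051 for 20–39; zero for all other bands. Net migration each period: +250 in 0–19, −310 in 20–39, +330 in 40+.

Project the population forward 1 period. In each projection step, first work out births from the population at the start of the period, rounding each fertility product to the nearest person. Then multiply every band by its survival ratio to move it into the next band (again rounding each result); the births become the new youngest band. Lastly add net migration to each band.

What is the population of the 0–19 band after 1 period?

(Bands numbered youngest = 1 to oldest = 3.)
After projecting period 1:
Births: 8300 × 0.051 = 423
Band 2: 8400 × 0.944 = 7930
Band 3: 8300 × 0.954 + 5400 × 0.64 = 7918 + 3456 = 11374
Net migration: Band 1 + 250 → 673; Band 2 − 310 → 7620; Band 3 + 330 → 11704
Population now: 0–19=673, 20–39=7620, 40+=11704

673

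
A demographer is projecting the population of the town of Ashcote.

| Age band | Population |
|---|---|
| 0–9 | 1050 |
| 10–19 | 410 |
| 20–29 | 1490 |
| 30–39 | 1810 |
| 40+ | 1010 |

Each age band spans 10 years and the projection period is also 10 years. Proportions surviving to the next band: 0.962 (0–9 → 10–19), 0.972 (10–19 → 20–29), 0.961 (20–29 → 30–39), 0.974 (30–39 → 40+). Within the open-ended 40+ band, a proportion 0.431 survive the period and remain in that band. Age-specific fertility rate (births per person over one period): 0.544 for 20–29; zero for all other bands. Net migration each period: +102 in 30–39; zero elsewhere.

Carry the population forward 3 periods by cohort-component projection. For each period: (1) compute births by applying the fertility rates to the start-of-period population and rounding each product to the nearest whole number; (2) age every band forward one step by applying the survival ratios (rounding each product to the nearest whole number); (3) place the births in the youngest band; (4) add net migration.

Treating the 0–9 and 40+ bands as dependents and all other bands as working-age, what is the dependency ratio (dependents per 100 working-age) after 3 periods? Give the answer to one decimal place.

[period 1]
Births: 1490 * 0.544 = 811
10–19: 1050 * 0.962 = 1010
20–29: 410 * 0.972 = 399
30–39: 1490 * 0.961 = 1432
40+: 1810 * 0.974 + 1010 * 0.431 = 1763 + 435 = 2198
Net migration: 30–39 + 102 → 1534
Giving 811 / 1010 / 399 / 1534 / 2198.
[period 2]
Births: 399 * 0.544 = 217
10–19: 811 * 0.962 = 780
20–29: 1010 * 0.972 = 982
30–39: 399 * 0.961 = 383
40+: 1534 * 0.974 + 2198 * 0.431 = 1494 + 947 = 2441
Net migration: 30–39 + 102 → 485
Giving 217 / 780 / 982 / 485 / 2441.
[period 3]
Births: 982 * 0.544 = 534
10–19: 217 * 0.962 = 209
20–29: 780 * 0.972 = 758
30–39: 982 * 0.961 = 944
40+: 485 * 0.974 + 2441 * 0.431 = 472 + 1052 = 1524
Net migration: 30–39 + 102 → 1046
Giving 534 / 209 / 758 / 1046 / 1524.
Dependents (band 0–9 + band 40+) = 534 + 1524 = 2058; working-age = 2013; ratio = 2058/2013 × 100 = 102.2

102.2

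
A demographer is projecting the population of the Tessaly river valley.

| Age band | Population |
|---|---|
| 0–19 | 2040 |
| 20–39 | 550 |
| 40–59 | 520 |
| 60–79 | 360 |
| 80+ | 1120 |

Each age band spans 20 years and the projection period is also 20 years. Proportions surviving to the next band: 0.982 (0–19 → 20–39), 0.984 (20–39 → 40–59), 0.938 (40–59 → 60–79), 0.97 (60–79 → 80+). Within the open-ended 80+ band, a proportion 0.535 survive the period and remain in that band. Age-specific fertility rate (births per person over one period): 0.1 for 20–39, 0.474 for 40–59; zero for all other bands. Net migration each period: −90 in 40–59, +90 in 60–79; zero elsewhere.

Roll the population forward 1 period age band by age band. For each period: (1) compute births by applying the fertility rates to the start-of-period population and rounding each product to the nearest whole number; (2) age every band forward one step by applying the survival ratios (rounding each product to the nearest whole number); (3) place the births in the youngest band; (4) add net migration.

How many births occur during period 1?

301

(Bands numbered youngest = 1 to oldest = 5.)
Period 1:
Births: 550 * 0.1 = 55 ; 520 * 0.474 = 246 → total 301
Band 2: 2040 * 0.982 = 2003
Band 3: 550 * 0.984 = 541
Band 4: 520 * 0.938 = 488
Band 5: 360 * 0.97 + 1120 * 0.535 = 349 + 599 = 948
Net migration: Band 3 − 90 → 451; Band 4 + 90 → 578
Population now: 0–19=301, 20–39=2003, 40–59=451, 60–79=578, 80+=948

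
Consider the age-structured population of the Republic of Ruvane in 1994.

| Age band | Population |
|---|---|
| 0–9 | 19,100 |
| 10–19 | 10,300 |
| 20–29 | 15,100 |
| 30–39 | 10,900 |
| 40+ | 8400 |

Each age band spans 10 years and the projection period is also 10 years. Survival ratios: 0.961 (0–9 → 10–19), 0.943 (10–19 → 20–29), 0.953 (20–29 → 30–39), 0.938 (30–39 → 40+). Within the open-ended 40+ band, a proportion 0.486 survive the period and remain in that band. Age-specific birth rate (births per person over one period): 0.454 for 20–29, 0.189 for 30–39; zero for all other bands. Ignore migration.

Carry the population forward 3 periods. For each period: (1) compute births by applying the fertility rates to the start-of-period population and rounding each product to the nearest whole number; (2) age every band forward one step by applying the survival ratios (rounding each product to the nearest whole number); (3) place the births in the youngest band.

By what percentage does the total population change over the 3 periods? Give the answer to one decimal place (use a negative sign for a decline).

-6.5

Let band 1 be 0–9 through band 5 = 40+.
— Period 1 —
Births: 15100 × 0.454 = 6855 ; 10900 × 0.189 = 2060 ⇒ total 8915
Band 2: 19100 × 0.961 = 18355
Band 3: 10300 × 0.943 = 9713
Band 4: 15100 × 0.953 = 14390
Band 5: 10900 × 0.938 + 8400 × 0.486 = 10224 + 4082 = 14306
→ [8915, 18355, 9713, 14390, 14306]
— Period 2 —
Births: 9713 × 0.454 = 4410 ; 14390 × 0.189 = 2720 ⇒ total 7130
Band 2: 8915 × 0.961 = 8567
Band 3: 18355 × 0.943 = 17309
Band 4: 9713 × 0.953 = 9256
Band 5: 14390 × 0.938 + 14306 × 0.486 = 13498 + 6953 = 20451
→ [7130, 8567, 17309, 9256, 20451]
— Period 3 —
Births: 17309 × 0.454 = 7858 ; 9256 × 0.189 = 1749 ⇒ total 9607
Band 2: 7130 × 0.961 = 6852
Band 3: 8567 × 0.943 = 8079
Band 4: 17309 × 0.953 = 16495
Band 5: 9256 × 0.938 + 20451 × 0.486 = 8682 + 9939 = 18621
→ [9607, 6852, 8079, 16495, 18621]
Total: 63800 → 59654; change = -4146; percentage change = -6.5%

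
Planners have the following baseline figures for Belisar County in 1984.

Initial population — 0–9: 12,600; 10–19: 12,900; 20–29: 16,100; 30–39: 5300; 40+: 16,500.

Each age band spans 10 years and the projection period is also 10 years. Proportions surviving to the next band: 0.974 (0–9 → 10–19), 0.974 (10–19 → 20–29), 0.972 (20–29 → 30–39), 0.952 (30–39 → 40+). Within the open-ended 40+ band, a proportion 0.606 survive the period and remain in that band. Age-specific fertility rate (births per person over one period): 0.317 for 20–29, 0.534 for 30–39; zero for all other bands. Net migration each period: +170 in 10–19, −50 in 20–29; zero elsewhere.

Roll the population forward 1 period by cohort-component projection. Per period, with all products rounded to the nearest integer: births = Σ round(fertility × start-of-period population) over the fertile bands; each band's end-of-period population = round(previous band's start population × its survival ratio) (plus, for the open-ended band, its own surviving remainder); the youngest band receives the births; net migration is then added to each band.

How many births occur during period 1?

Call the bands 1 to 5, youngest first.
Period 1.
Births: 16100 * 0.317 = 5104  |  5300 * 0.534 = 2830 → 7934
Band 2: 12600 * 0.974 = 12272
Band 3: 12900 * 0.974 = 12565
Band 4: 16100 * 0.972 = 15649
Band 5: 5300 * 0.952 + 16500 * 0.606 = 5046 + 9999 = 15045
Net migration: Band 2 + 170 → 12442; Band 3 − 50 → 12515
End of period: [7934, 12442, 12515, 15649, 15045]

7934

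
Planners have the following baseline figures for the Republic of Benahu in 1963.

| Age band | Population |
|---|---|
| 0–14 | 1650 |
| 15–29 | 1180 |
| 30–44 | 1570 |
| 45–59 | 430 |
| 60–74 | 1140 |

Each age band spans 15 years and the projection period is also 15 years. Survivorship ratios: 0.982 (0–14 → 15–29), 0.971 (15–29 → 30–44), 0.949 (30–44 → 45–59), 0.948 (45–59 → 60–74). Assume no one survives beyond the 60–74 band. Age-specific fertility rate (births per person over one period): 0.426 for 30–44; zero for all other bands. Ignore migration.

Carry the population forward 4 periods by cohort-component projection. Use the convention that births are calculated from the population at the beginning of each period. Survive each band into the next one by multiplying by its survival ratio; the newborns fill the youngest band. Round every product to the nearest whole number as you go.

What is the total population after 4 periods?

[period 1]
Births: 1570 * 0.426 = 669
15–29: 1650 * 0.982 = 1620
30–44: 1180 * 0.971 = 1146
45–59: 1570 * 0.949 = 1490
60–74: 430 * 0.948 = 408
End of period: [669, 1620, 1146, 1490, 408]
[period 2]
Births: 1146 * 0.426 = 488
15–29: 669 * 0.982 = 657
30–44: 1620 * 0.971 = 1573
45–59: 1146 * 0.949 = 1088
60–74: 1490 * 0.948 = 1413
End of period: [488, 657, 1573, 1088, 1413]
[period 3]
Births: 1573 * 0.426 = 670
15–29: 488 * 0.982 = 479
30–44: 657 * 0.971 = 638
45–59: 1573 * 0.949 = 1493
60–74: 1088 * 0.948 = 1031
End of period: [670, 479, 638, 1493, 1031]
[period 4]
Births: 638 * 0.426 = 272
15–29: 670 * 0.982 = 658
30–44: 479 * 0.971 = 465
45–59: 638 * 0.949 = 605
60–74: 1493 * 0.948 = 1415
End of period: [272, 658, 465, 605, 1415]
Total after period 4: 272 + 658 + 465 + 605 + 1415 = 3415

3415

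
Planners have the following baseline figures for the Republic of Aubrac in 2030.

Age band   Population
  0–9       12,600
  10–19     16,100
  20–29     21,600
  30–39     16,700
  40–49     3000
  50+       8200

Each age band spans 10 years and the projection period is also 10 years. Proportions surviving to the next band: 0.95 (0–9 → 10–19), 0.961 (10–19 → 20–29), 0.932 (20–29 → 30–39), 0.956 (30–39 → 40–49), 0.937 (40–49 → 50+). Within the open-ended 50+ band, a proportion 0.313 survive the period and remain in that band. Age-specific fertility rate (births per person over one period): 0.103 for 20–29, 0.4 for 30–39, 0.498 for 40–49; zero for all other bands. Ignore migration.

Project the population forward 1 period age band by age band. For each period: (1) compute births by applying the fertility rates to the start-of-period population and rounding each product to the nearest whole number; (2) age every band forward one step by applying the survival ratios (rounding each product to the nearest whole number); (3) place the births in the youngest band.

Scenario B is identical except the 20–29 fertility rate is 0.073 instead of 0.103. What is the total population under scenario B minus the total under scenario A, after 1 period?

[period 1]
Births: 21600 * 0.103 = 2225 ; 16700 * 0.4 = 6680 ; 3000 * 0.498 = 1494 — total 10399
10–19: 12600 * 0.95 = 11970
20–29: 16100 * 0.961 = 15472
30–39: 21600 * 0.932 = 20131
40–49: 16700 * 0.956 = 15965
50+: 3000 * 0.937 + 8200 * 0.313 = 2811 + 2567 = 5378
Population now: 0–9=10399, 10–19=11970, 20–29=15472, 30–39=20131, 40–49=15965, 50+=5378
Scenario A total after 1 period: 79315
Scenario B projection —
[period 1]
Births: 21600 * 0.073 = 1577 ; 16700 * 0.4 = 6680 ; 3000 * 0.498 = 1494 — total 9751
10–19: 12600 * 0.95 = 11970
20–29: 16100 * 0.961 = 15472
30–39: 21600 * 0.932 = 20131
40–49: 16700 * 0.956 = 15965
50+: 3000 * 0.937 + 8200 * 0.313 = 2811 + 2567 = 5378
Population now: 0–9=9751, 10–19=11970, 20–29=15472, 30–39=20131, 40–49=15965, 50+=5378
Scenario B total after 1 period: 78667
Difference B − A = 78667 − 79315 = -648

-648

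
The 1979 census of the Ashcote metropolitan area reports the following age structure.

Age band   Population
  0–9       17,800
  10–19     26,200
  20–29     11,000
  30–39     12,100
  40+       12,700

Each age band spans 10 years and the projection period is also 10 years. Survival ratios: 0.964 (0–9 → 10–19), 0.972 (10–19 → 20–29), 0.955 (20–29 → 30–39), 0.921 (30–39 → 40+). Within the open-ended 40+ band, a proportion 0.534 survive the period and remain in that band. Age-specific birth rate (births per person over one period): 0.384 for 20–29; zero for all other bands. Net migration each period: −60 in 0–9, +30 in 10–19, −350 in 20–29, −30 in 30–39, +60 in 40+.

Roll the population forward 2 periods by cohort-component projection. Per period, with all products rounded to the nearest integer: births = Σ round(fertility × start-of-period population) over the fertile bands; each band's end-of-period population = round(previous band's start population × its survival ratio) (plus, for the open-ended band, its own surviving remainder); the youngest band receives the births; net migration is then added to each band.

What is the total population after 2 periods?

After projecting period 1:
Births: 11000 × 0.384 = 4224
10–19: 17800 × 0.964 = 17159
20–29: 26200 × 0.972 = 25466
30–39: 11000 × 0.955 = 10505
40+: 12100 × 0.921 + 12700 × 0.534 = 11144 + 6782 = 17926
Net migration: 0–9 − 60 → 4164; 10–19 + 30 → 17189; 20–29 − 350 → 25116; 30–39 − 30 → 10475; 40+ + 60 → 17986
Population now: 0–9=4164, 10–19=17189, 20–29=25116, 30–39=10475, 40+=17986
After projecting period 2:
Births: 25116 × 0.384 = 9645
10–19: 4164 × 0.964 = 4014
20–29: 17189 × 0.972 = 16708
30–39: 25116 × 0.955 = 23986
40+: 10475 × 0.921 + 17986 × 0.534 = 9647 + 9605 = 19252
Net migration: 0–9 − 60 → 9585; 10–19 + 30 → 4044; 20–29 − 350 → 16358; 30–39 − 30 → 23956; 40+ + 60 → 19312
Population now: 0–9=9585, 10–19=4044, 20–29=16358, 30–39=23956, 40+=19312
Total after period 2: 9585 + 4044 + 16358 + 23956 + 19312 = 73255

73255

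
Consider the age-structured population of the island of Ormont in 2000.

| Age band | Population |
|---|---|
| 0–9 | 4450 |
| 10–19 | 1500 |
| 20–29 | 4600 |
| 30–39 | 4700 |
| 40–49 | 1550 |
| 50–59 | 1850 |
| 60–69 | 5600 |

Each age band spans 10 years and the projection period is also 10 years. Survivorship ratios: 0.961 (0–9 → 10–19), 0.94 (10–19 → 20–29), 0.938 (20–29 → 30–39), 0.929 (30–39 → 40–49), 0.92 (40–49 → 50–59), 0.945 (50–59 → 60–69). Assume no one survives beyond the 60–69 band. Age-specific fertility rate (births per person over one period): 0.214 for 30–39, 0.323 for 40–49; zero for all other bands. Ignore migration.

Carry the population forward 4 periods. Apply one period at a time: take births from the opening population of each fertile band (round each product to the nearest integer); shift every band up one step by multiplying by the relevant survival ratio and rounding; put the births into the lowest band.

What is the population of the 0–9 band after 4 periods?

1204

Let group 1 be 0–9 through group 7 = 60–69.
— Period 1 —
Births: 4700 × 0.214 = 1006 ; 1550 × 0.323 = 501 → 1507
Group 2: 4450 × 0.961 = 4276
Group 3: 1500 × 0.94 = 1410
Group 4: 4600 × 0.938 = 4315
Group 5: 4700 × 0.929 = 4366
Group 6: 1550 × 0.92 = 1426
Group 7: 1850 × 0.945 = 1748
→ [1507, 4276, 1410, 4315, 4366, 1426, 1748]
— Period 2 —
Births: 4315 × 0.214 = 923 ; 4366 × 0.323 = 1410 → 2333
Group 2: 1507 × 0.961 = 1448
Group 3: 4276 × 0.94 = 4019
Group 4: 1410 × 0.938 = 1323
Group 5: 4315 × 0.929 = 4009
Group 6: 4366 × 0.92 = 4017
Group 7: 1426 × 0.945 = 1348
→ [2333, 1448, 4019, 1323, 4009, 4017, 1348]
— Period 3 —
Births: 1323 × 0.214 = 283 ; 4009 × 0.323 = 1295 → 1578
Group 2: 2333 × 0.961 = 2242
Group 3: 1448 × 0.94 = 1361
Group 4: 4019 × 0.938 = 3770
Group 5: 1323 × 0.929 = 1229
Group 6: 4009 × 0.92 = 3688
Group 7: 4017 × 0.945 = 3796
→ [1578, 2242, 1361, 3770, 1229, 3688, 3796]
— Period 4 —
Births: 3770 × 0.214 = 807 ; 1229 × 0.323 = 397 → 1204
Group 2: 1578 × 0.961 = 1516
Group 3: 2242 × 0.94 = 2107
Group 4: 1361 × 0.938 = 1277
Group 5: 3770 × 0.929 = 3502
Group 6: 1229 × 0.92 = 1131
Group 7: 3688 × 0.945 = 3485
→ [1204, 1516, 2107, 1277, 3502, 1131, 3485]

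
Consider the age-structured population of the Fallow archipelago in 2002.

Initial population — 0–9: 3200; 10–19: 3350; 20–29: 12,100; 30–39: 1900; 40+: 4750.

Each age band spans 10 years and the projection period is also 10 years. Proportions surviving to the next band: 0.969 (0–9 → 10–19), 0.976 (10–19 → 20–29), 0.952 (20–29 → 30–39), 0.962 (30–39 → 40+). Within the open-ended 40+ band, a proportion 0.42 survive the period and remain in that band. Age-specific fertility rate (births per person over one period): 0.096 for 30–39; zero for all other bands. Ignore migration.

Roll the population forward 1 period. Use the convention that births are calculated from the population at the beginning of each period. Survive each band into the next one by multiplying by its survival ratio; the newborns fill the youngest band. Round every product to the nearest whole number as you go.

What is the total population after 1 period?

21895

— Period 1 —
Births: 1900 × 0.096 = 182
10–19: 3200 × 0.969 = 3101
20–29: 3350 × 0.976 = 3270
30–39: 12100 × 0.952 = 11519
40+: 1900 × 0.962 + 4750 × 0.42 = 1828 + 1995 = 3823
Giving 182 / 3101 / 3270 / 11519 / 3823.
Total after period 1: 182 + 3101 + 3270 + 11519 + 3823 = 21895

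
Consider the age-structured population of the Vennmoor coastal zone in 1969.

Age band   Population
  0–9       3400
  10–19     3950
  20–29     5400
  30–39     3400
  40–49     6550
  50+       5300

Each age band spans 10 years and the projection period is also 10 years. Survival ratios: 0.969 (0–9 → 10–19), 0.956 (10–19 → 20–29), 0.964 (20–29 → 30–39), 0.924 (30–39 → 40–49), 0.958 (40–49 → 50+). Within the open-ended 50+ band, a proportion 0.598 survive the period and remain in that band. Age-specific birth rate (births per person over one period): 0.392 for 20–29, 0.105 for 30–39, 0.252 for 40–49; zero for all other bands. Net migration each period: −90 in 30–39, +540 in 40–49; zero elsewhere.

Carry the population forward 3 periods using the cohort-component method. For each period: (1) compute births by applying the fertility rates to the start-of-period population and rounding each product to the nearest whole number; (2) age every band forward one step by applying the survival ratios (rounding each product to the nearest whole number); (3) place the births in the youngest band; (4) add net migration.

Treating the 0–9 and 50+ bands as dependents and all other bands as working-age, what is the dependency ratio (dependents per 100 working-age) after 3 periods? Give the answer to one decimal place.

After projecting period 1:
Births: 5400 × 0.392 = 2117 ; 3400 × 0.105 = 357 ; 6550 × 0.252 = 1651 → total 4125
10–19: 3400 × 0.969 = 3295
20–29: 3950 × 0.956 = 3776
30–39: 5400 × 0.964 = 5206
40–49: 3400 × 0.924 = 3142
50+: 6550 × 0.958 + 5300 × 0.598 = 6275 + 3169 = 9444
Net migration: 30–39 − 90 → 5116; 40–49 + 540 → 3682
Population now: 0–9=4125, 10–19=3295, 20–29=3776, 30–39=5116, 40–49=3682, 50+=9444
After projecting period 2:
Births: 3776 × 0.392 = 1480 ; 5116 × 0.105 = 537 ; 3682 × 0.252 = 928 → total 2945
10–19: 4125 × 0.969 = 3997
20–29: 3295 × 0.956 = 3150
30–39: 3776 × 0.964 = 3640
40–49: 5116 × 0.924 = 4727
50+: 3682 × 0.958 + 9444 × 0.598 = 3527 + 5648 = 9175
Net migration: 30–39 − 90 → 3550; 40–49 + 540 → 5267
Population now: 0–9=2945, 10–19=3997, 20–29=3150, 30–39=3550, 40–49=5267, 50+=9175
After projecting period 3:
Births: 3150 × 0.392 = 1235 ; 3550 × 0.105 = 373 ; 5267 × 0.252 = 1327 → total 2935
10–19: 2945 × 0.969 = 2854
20–29: 3997 × 0.956 = 3821
30–39: 3150 × 0.964 = 3037
40–49: 3550 × 0.924 = 3280
50+: 5267 × 0.958 + 9175 × 0.598 = 5046 + 5487 = 10533
Net migration: 30–39 − 90 → 2947; 40–49 + 540 → 3820
Population now: 0–9=2935, 10–19=2854, 20–29=3821, 30–39=2947, 40–49=3820, 50+=10533
Dependents (band 0–9 + band 50+) = 2935 + 10533 = 13468; working-age = 13442; ratio = 13468/13442 × 100 = 100.2

100.2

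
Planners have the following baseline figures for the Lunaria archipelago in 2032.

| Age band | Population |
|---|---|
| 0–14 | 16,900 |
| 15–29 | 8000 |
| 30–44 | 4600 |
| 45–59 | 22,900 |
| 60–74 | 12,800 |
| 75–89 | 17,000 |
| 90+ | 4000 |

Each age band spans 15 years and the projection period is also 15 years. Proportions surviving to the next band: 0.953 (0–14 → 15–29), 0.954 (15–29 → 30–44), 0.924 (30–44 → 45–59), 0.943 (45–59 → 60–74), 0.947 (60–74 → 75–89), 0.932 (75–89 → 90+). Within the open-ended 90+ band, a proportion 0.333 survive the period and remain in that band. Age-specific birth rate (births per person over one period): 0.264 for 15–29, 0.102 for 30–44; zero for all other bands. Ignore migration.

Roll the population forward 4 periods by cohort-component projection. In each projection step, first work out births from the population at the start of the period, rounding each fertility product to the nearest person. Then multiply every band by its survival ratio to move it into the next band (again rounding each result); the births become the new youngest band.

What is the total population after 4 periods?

41817

Call the groups 1 to 7, youngest first.
— Period 1 —
Births: 8000 * 0.264 = 2112  |  4600 * 0.102 = 469 — total 2581
Group 2: 16900 * 0.953 = 16106
Group 3: 8000 * 0.954 = 7632
Group 4: 4600 * 0.924 = 4250
Group 5: 22900 * 0.943 = 21595
Group 6: 12800 * 0.947 = 12122
Group 7: 17000 * 0.932 + 4000 * 0.333 = 15844 + 1332 = 17176
Population now: 0–14=2581, 15–29=16106, 30–44=7632, 45–59=4250, 60–74=21595, 75–89=12122, 90+=17176
— Period 2 —
Births: 16106 * 0.264 = 4252  |  7632 * 0.102 = 778 — total 5030
Group 2: 2581 * 0.953 = 2460
Group 3: 16106 * 0.954 = 15365
Group 4: 7632 * 0.924 = 7052
Group 5: 4250 * 0.943 = 4008
Group 6: 21595 * 0.947 = 20450
Group 7: 12122 * 0.932 + 17176 * 0.333 = 11298 + 5720 = 17018
Population now: 0–14=5030, 15–29=2460, 30–44=15365, 45–59=7052, 60–74=4008, 75–89=20450, 90+=17018
— Period 3 —
Births: 2460 * 0.264 = 649  |  15365 * 0.102 = 1567 — total 2216
Group 2: 5030 * 0.953 = 4794
Group 3: 2460 * 0.954 = 2347
Group 4: 15365 * 0.924 = 14197
Group 5: 7052 * 0.943 = 6650
Group 6: 4008 * 0.947 = 3796
Group 7: 20450 * 0.932 + 17018 * 0.333 = 19059 + 5667 = 24726
Population now: 0–14=2216, 15–29=4794, 30–44=2347, 45–59=14197, 60–74=6650, 75–89=3796, 90+=24726
— Period 4 —
Births: 4794 * 0.264 = 1266  |  2347 * 0.102 = 239 — total 1505
Group 2: 2216 * 0.953 = 2112
Group 3: 4794 * 0.954 = 4573
Group 4: 2347 * 0.924 = 2169
Group 5: 14197 * 0.943 = 13388
Group 6: 6650 * 0.947 = 6298
Group 7: 3796 * 0.932 + 24726 * 0.333 = 3538 + 8234 = 11772
Population now: 0–14=1505, 15–29=2112, 30–44=4573, 45–59=2169, 60–74=13388, 75–89=6298, 90+=11772
Total after period 4: 1505 + 2112 + 4573 + 2169 + 13388 + 6298 + 11772 = 41817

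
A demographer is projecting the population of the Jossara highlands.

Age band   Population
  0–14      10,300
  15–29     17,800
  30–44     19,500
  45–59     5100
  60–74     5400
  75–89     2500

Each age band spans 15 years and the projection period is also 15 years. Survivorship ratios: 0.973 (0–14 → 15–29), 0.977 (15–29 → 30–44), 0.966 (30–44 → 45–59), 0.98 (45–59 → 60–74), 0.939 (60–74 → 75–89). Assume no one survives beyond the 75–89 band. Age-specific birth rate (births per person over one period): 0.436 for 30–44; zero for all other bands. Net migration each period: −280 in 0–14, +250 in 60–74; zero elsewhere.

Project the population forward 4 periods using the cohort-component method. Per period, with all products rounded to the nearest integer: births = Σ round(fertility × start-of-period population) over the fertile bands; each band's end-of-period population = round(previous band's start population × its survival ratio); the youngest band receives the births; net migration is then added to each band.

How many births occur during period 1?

8502

— Period 1 —
Births: 19500 × 0.436 = 8502
15–29: 10300 × 0.973 = 10022
30–44: 17800 × 0.977 = 17391
45–59: 19500 × 0.966 = 18837
60–74: 5100 × 0.98 = 4998
75–89: 5400 × 0.939 = 5071
Net migration: 0–14 − 280 → 8222; 60–74 + 250 → 5248
Population now: 0–14=8222, 15–29=10022, 30–44=17391, 45–59=18837, 60–74=5248, 75–89=5071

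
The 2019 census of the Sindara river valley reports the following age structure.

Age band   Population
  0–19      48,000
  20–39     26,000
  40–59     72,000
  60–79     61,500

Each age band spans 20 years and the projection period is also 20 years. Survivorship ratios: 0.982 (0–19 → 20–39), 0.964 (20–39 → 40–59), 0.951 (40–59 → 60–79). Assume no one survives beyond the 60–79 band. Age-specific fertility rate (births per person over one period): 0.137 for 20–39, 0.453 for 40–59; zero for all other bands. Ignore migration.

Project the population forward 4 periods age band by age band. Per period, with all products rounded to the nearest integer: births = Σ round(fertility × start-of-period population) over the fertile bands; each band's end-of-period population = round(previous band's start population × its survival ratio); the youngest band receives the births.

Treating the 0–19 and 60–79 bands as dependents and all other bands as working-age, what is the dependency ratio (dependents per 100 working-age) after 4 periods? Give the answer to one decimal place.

120.6

Let band 1 be 0–19 through band 4 = 60–79.
[period 1]
Births: 26000 × 0.137 = 3562 ; 72000 × 0.453 = 32616 → 36178
Band 2: 48000 × 0.982 = 47136
Band 3: 26000 × 0.964 = 25064
Band 4: 72000 × 0.951 = 68472
→ [36178, 47136, 25064, 68472]
[period 2]
Births: 47136 × 0.137 = 6458 ; 25064 × 0.453 = 11354 → 17812
Band 2: 36178 × 0.982 = 35527
Band 3: 47136 × 0.964 = 45439
Band 4: 25064 × 0.951 = 23836
→ [17812, 35527, 45439, 23836]
[period 3]
Births: 35527 × 0.137 = 4867 ; 45439 × 0.453 = 20584 → 25451
Band 2: 17812 × 0.982 = 17491
Band 3: 35527 × 0.964 = 34248
Band 4: 45439 × 0.951 = 43212
→ [25451, 17491, 34248, 43212]
[period 4]
Births: 17491 × 0.137 = 2396 ; 34248 × 0.453 = 15514 → 17910
Band 2: 25451 × 0.982 = 24993
Band 3: 17491 × 0.964 = 16861
Band 4: 34248 × 0.951 = 32570
→ [17910, 24993, 16861, 32570]
Dependents (band 0–19 + band 60–79) = 17910 + 32570 = 50480; working-age = 41854; ratio = 50480/41854 × 100 = 120.6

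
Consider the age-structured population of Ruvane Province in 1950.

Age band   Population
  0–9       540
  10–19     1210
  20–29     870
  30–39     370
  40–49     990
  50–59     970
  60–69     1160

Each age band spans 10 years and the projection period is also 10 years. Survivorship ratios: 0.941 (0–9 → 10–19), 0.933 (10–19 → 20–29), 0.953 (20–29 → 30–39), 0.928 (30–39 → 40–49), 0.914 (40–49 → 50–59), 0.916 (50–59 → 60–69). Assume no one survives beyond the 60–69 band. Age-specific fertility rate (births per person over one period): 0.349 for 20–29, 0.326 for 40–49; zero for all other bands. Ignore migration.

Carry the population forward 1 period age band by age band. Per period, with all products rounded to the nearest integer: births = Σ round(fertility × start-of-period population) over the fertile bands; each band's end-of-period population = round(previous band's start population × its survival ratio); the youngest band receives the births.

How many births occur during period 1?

627

Numbering the bands 1..7 from youngest to oldest:
— Period 1 —
Births: 870 × 0.349 = 304  |  990 × 0.326 = 323 ⇒ total 627
Band 2: 540 × 0.941 = 508
Band 3: 1210 × 0.933 = 1129
Band 4: 870 × 0.953 = 829
Band 5: 370 × 0.928 = 343
Band 6: 990 × 0.914 = 905
Band 7: 970 × 0.916 = 889
Population now: 0–9=627, 10–19=508, 20–29=1129, 30–39=829, 40–49=343, 50–59=905, 60–69=889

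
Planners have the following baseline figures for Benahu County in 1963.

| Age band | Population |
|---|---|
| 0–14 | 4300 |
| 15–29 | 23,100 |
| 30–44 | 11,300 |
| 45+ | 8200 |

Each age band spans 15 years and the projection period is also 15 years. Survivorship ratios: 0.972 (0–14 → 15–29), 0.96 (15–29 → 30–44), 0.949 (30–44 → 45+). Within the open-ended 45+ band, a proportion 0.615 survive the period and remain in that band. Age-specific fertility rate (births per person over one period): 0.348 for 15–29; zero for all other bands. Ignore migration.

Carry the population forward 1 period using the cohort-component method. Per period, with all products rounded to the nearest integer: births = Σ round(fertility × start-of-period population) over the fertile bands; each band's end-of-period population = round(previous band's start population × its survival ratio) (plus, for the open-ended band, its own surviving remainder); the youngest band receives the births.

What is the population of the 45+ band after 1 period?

(Bands numbered youngest = 1 to oldest = 4.)
— Period 1 —
Births: 23100 × 0.348 = 8039
Band 2: 4300 × 0.972 = 4180
Band 3: 23100 × 0.96 = 22176
Band 4: 11300 × 0.949 + 8200 × 0.615 = 10724 + 5043 = 15767
End of period: [8039, 4180, 22176, 15767]

15767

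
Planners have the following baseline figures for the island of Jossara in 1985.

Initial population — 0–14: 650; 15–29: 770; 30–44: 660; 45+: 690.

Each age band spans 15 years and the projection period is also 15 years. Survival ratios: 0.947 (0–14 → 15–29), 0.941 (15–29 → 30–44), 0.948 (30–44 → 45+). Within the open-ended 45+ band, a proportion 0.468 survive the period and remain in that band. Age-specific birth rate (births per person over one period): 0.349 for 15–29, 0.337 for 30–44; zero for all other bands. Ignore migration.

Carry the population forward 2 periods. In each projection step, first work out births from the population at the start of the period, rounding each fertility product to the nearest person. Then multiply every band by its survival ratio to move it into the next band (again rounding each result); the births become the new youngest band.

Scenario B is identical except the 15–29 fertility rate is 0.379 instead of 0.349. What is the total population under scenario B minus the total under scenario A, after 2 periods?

40

After projecting period 1:
Births: 770 * 0.349 = 269, 660 * 0.337 = 222 → 491
15–29: 650 * 0.947 = 616
30–44: 770 * 0.941 = 725
45+: 660 * 0.948 + 690 * 0.468 = 626 + 323 = 949
Giving 491 / 616 / 725 / 949.
After projecting period 2:
Births: 616 * 0.349 = 215, 725 * 0.337 = 244 → 459
15–29: 491 * 0.947 = 465
30–44: 616 * 0.941 = 580
45+: 725 * 0.948 + 949 * 0.468 = 687 + 444 = 1131
Giving 459 / 465 / 580 / 1131.
Scenario A total after 2 periods: 2635
Scenario B projection —
After projecting period 1:
Births: 770 * 0.379 = 292, 660 * 0.337 = 222 → 514
15–29: 650 * 0.947 = 616
30–44: 770 * 0.941 = 725
45+: 660 * 0.948 + 690 * 0.468 = 626 + 323 = 949
Giving 514 / 616 / 725 / 949.
After projecting period 2:
Births: 616 * 0.379 = 233, 725 * 0.337 = 244 → 477
15–29: 514 * 0.947 = 487
30–44: 616 * 0.941 = 580
45+: 725 * 0.948 + 949 * 0.468 = 687 + 444 = 1131
Giving 477 / 487 / 580 / 1131.
Scenario B total after 2 periods: 2675
Difference B − A = 2675 − 2635 = 40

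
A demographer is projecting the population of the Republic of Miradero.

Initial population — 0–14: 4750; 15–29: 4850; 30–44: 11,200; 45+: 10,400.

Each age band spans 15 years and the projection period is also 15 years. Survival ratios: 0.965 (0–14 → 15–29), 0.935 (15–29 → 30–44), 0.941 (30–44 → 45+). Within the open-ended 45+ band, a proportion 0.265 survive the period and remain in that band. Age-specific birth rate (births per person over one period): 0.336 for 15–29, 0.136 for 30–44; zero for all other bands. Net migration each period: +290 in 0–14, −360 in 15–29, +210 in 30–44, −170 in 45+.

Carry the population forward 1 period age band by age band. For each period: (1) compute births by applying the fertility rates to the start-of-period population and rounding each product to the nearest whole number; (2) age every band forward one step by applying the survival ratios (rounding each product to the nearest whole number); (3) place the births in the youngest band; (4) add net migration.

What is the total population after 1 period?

Period 1.
Births: 4850 × 0.336 = 1630 ; 11200 × 0.136 = 1523 ⇒ total 3153
15–29: 4750 × 0.965 = 4584
30–44: 4850 × 0.935 = 4535
45+: 11200 × 0.941 + 10400 × 0.265 = 10539 + 2756 = 13295
Net migration: 0–14 + 290 → 3443; 15–29 − 360 → 4224; 30–44 + 210 → 4745; 45+ − 170 → 13125
End of period: [3443, 4224, 4745, 13125]
Total after period 1: 3443 + 4224 + 4745 + 13125 = 25537

25537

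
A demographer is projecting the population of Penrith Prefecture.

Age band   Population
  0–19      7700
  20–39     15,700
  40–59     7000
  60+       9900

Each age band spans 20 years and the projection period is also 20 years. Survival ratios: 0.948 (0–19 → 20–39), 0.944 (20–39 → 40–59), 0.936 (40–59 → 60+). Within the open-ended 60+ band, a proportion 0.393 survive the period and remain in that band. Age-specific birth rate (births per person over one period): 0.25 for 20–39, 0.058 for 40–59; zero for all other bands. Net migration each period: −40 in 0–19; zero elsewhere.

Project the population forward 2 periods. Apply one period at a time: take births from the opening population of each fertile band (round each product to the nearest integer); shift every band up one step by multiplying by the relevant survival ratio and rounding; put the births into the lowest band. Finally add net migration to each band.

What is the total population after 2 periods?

31580

Call the groups 1 to 4, youngest first.
Period 1:
Births: 15700 × 0.25 = 3925, 7000 × 0.058 = 406 ⇒ total 4331
Group 2: 7700 × 0.948 = 7300
Group 3: 15700 × 0.944 = 14821
Group 4: 7000 × 0.936 + 9900 × 0.393 = 6552 + 3891 = 10443
Net migration: Group 1 − 40 → 4291
Giving 4291 / 7300 / 14821 / 10443.
Period 2:
Births: 7300 × 0.25 = 1825, 14821 × 0.058 = 860 ⇒ total 2685
Group 2: 4291 × 0.948 = 4068
Group 3: 7300 × 0.944 = 6891
Group 4: 14821 × 0.936 + 10443 × 0.393 = 13872 + 4104 = 17976
Net migration: Group 1 − 40 → 2645
Giving 2645 / 4068 / 6891 / 17976.
Total after period 2: 2645 + 4068 + 6891 + 17976 = 31580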